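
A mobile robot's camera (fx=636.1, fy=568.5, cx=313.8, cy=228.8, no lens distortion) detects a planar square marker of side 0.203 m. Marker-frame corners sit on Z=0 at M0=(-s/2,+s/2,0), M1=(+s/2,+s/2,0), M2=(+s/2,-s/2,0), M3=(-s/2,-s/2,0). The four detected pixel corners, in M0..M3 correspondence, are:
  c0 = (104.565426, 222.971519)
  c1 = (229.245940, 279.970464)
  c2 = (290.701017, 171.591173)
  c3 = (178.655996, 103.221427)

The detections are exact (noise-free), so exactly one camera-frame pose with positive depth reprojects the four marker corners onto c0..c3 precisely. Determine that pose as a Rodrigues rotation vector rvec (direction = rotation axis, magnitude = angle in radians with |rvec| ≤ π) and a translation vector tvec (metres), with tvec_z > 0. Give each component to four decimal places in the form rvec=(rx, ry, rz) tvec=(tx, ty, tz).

Intrinsics K: fx=636.1, fy=568.5, cx=313.8, cy=228.8
Marker side s = 0.203 m; corners in marker frame (Z=0):
  M0 = (-0.1015, +0.1015, 0)
  M1 = (+0.1015, +0.1015, 0)
  M2 = (+0.1015, -0.1015, 0)
  M3 = (-0.1015, -0.1015, 0)
Detected image corners:
  c0 = (104.565426, 222.971519) px
  c1 = (229.245940, 279.970464) px
  c2 = (290.701017, 171.591173) px
  c3 = (178.655996, 103.221427) px
Planar DLT: solve 8×8 A·h = b for H (H[2,2]=1):
  H  [+701.62109 -369.35456 +204.99651]
  H  [+424.69034 +524.01821 +195.24881]
  H  [+0.59336 -0.18613 +1.00000]
B = K⁻¹H; ‖b₁‖=1.125586, ‖b₂‖=1.125586; λ = 2/(‖b₁‖+‖b₂‖) = 0.888426, sign → tz>0 ⇒ λ=+0.888426
r₁ = λ·B[:,0] = (+0.71988,+0.45153,+0.52715); r₂ = λ·B[:,1] = (-0.43429,+0.88546,-0.16536)
r₃ = r₁×r₂ = (-0.54144,-0.10990,+0.83353); SVD([r₁ r₂ r₃]) → R = UVᵀ:
  R  [+0.71988 -0.43429 -0.54144]
  R  [+0.45153 +0.88546 -0.10990]
  R  [+0.52715 -0.16536 +0.83353]
t = (-0.15196, -0.05243, +0.88843) m
tr R = 2.438873; θ = arccos((tr R − 1)/2) = 0.767806 rad = 43.992°
axis k = ((R−Rᵀ)₃₂, (R−Rᵀ)₁₃, (R−Rᵀ)₂₁) / (2 sinθ) = (-0.039924, -0.769260, +0.637687)
rvec = θ·k = (-0.030654, -0.590642, +0.489620)

rvec=(-0.0307, -0.5906, 0.4896) tvec=(-0.1520, -0.0524, 0.8884)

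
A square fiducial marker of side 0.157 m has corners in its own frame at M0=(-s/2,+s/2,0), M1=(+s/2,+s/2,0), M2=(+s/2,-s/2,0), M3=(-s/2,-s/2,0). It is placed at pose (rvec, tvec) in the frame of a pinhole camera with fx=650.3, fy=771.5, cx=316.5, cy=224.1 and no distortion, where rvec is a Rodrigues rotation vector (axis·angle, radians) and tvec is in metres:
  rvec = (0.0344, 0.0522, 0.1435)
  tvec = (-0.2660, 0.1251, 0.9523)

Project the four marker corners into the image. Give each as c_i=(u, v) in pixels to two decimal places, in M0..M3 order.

c0=(76.00, 378.10) c1=(180.10, 397.67) c2=(194.57, 272.04) c3=(89.70, 253.37)

Intrinsics K: fx=650.3, fy=771.5, cx=316.5, cy=224.1
Marker side s = 0.157 m; corners in marker frame (Z=0):
  M0 = (-0.0785, +0.0785, 0)
  M1 = (+0.0785, +0.0785, 0)
  M2 = (+0.0785, -0.0785, 0)
  M3 = (-0.0785, -0.0785, 0)
rvec = (0.0344, 0.0522, 0.1435), |rvec| = θ = 0.15653 rad = 8.968°
Rodrigues: sinθ=0.15589, 1−cosθ=0.01223; R = I + sinθ·[k]× + (1−cosθ)·[k]×²:
    [+0.98837 -0.14202 +0.05445]
    [+0.14381 +0.98913 -0.03052]
    [-0.04952 +0.03800 +0.99805]
t = (-0.2660, 0.1251, 0.9523) m
M0: Pc = R·M0+t = (-0.35474, +0.19146, +0.95917); u = 650.3·(-0.35474)/0.95917 + 316.5 = 75.9961, v = 771.5·(+0.19146)/0.95917 + 224.1 = 378.0974
M1: Pc = R·M1+t = (-0.19956, +0.21404, +0.95140); u = 650.3·(-0.19956)/0.95140 + 316.5 = 180.0950, v = 771.5·(+0.21404)/0.95140 + 224.1 = 397.6650
M2: Pc = R·M2+t = (-0.17726, +0.05874, +0.94543); u = 650.3·(-0.17726)/0.94543 + 316.5 = 194.5709, v = 771.5·(+0.05874)/0.94543 + 224.1 = 272.0354
M3: Pc = R·M3+t = (-0.33244, +0.03616, +0.95320); u = 650.3·(-0.33244)/0.95320 + 316.5 = 89.7024, v = 771.5·(+0.03616)/0.95320 + 224.1 = 253.3701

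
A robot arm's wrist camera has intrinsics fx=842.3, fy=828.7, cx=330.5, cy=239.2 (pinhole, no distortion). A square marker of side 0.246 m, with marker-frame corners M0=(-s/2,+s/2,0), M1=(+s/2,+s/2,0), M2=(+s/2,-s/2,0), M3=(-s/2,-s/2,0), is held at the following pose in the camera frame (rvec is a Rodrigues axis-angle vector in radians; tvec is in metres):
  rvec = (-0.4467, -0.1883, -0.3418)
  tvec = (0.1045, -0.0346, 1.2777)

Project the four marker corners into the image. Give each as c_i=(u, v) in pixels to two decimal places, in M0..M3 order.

Intrinsics K: fx=842.3, fy=828.7, cx=330.5, cy=239.2
Marker side s = 0.246 m; corners in marker frame (Z=0):
  M0 = (-0.1230, +0.1230, 0)
  M1 = (+0.1230, +0.1230, 0)
  M2 = (+0.1230, -0.1230, 0)
  M3 = (-0.1230, -0.1230, 0)
rvec = (-0.4467, -0.1883, -0.3418), |rvec| = θ = 0.59315 rad = 33.985°
Rodrigues: sinθ=0.55897, 1−cosθ=0.17082; R = I + sinθ·[k]× + (1−cosθ)·[k]×²:
    [+0.92606 +0.36295 -0.10332]
    [-0.28127 +0.84640 +0.45221]
    [+0.25158 -0.38972 +0.88591]
t = (0.1045, -0.0346, 1.2777) m
M0: Pc = R·M0+t = (+0.03524, +0.10410, +1.19882); u = 842.3·(+0.03524)/1.19882 + 330.5 = 355.2573, v = 828.7·(+0.10410)/1.19882 + 239.2 = 311.1627
M1: Pc = R·M1+t = (+0.26305, +0.03491, +1.26071); u = 842.3·(+0.26305)/1.26071 + 330.5 = 506.2467, v = 828.7·(+0.03491)/1.26071 + 239.2 = 262.1480
M2: Pc = R·M2+t = (+0.17376, -0.17330, +1.35658); u = 842.3·(+0.17376)/1.35658 + 330.5 = 438.3898, v = 828.7·(-0.17330)/1.35658 + 239.2 = 133.3334
M3: Pc = R·M3+t = (-0.05405, -0.10411, +1.29469); u = 842.3·(-0.05405)/1.29469 + 330.5 = 295.3373, v = 828.7·(-0.10411)/1.29469 + 239.2 = 172.5611

c0=(355.26, 311.16) c1=(506.25, 262.15) c2=(438.39, 133.33) c3=(295.34, 172.56)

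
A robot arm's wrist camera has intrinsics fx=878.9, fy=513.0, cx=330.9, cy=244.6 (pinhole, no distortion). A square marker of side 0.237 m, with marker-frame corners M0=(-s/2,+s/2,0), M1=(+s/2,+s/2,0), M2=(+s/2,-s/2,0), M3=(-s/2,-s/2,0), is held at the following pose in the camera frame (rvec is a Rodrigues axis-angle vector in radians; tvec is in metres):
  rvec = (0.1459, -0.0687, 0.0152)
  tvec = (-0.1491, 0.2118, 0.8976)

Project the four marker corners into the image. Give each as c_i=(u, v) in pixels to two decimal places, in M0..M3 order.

c0=(69.42, 430.12) c1=(299.21, 428.14) c2=(302.71, 299.89) c3=(63.95, 299.52)

Intrinsics K: fx=878.9, fy=513.0, cx=330.9, cy=244.6
Marker side s = 0.237 m; corners in marker frame (Z=0):
  M0 = (-0.1185, +0.1185, 0)
  M1 = (+0.1185, +0.1185, 0)
  M2 = (+0.1185, -0.1185, 0)
  M3 = (-0.1185, -0.1185, 0)
rvec = (0.1459, -0.0687, 0.0152), |rvec| = θ = 0.16198 rad = 9.281°
Rodrigues: sinθ=0.16127, 1−cosθ=0.01309; R = I + sinθ·[k]× + (1−cosθ)·[k]×²:
    [+0.99753 -0.02013 -0.06729]
    [+0.01013 +0.98926 -0.14578]
    [+0.06951 +0.14474 +0.98703]
t = (-0.1491, 0.2118, 0.8976) m
M0: Pc = R·M0+t = (-0.26969, +0.32783, +0.90652); u = 878.9·(-0.26969)/0.90652 + 330.9 = 69.4225, v = 513.0·(+0.32783)/0.90652 + 244.6 = 430.1184
M1: Pc = R·M1+t = (-0.03328, +0.33023, +0.92299); u = 878.9·(-0.03328)/0.92299 + 330.9 = 299.2110, v = 513.0·(+0.33023)/0.92299 + 244.6 = 428.1421
M2: Pc = R·M2+t = (-0.02851, +0.09577, +0.88868); u = 878.9·(-0.02851)/0.88868 + 330.9 = 302.7071, v = 513.0·(+0.09577)/0.88868 + 244.6 = 299.8856
M3: Pc = R·M3+t = (-0.26492, +0.09337, +0.87221); u = 878.9·(-0.26492)/0.87221 + 330.9 = 63.9471, v = 513.0·(+0.09337)/0.87221 + 244.6 = 299.5173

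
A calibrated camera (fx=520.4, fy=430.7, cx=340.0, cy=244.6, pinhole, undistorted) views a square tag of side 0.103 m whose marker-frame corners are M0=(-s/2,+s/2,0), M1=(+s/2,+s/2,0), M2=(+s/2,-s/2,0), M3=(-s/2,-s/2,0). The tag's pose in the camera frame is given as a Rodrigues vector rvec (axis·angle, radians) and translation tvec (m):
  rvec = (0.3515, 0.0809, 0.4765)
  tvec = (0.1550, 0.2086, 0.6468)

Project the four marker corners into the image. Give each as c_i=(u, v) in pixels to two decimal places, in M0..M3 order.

c0=(408.09, 392.06) c1=(479.49, 422.79) c2=(524.53, 374.47) c3=(449.07, 341.94)

Intrinsics K: fx=520.4, fy=430.7, cx=340.0, cy=244.6
Marker side s = 0.103 m; corners in marker frame (Z=0):
  M0 = (-0.0515, +0.0515, 0)
  M1 = (+0.0515, +0.0515, 0)
  M2 = (+0.0515, -0.0515, 0)
  M3 = (-0.0515, -0.0515, 0)
rvec = (0.3515, 0.0809, 0.4765), |rvec| = θ = 0.59762 rad = 34.241°
Rodrigues: sinθ=0.56268, 1−cosθ=0.17332; R = I + sinθ·[k]× + (1−cosθ)·[k]×²:
    [+0.88664 -0.43484 +0.15745]
    [+0.46244 +0.82985 -0.31224]
    [+0.00511 +0.34966 +0.93686]
t = (0.1550, 0.2086, 0.6468) m
M0: Pc = R·M0+t = (+0.08694, +0.22752, +0.66454); u = 520.4·(+0.08694)/0.66454 + 340.0 = 408.0853, v = 430.7·(+0.22752)/0.66454 + 244.6 = 392.0600
M1: Pc = R·M1+t = (+0.17827, +0.27515, +0.66507); u = 520.4·(+0.17827)/0.66507 + 340.0 = 479.4897, v = 430.7·(+0.27515)/0.66507 + 244.6 = 422.7892
M2: Pc = R·M2+t = (+0.22306, +0.18968, +0.62906); u = 520.4·(+0.22306)/0.62906 + 340.0 = 524.5278, v = 430.7·(+0.18968)/0.62906 + 244.6 = 374.4682
M3: Pc = R·M3+t = (+0.13173, +0.14205, +0.62853); u = 520.4·(+0.13173)/0.62853 + 340.0 = 449.0697, v = 430.7·(+0.14205)/0.62853 + 244.6 = 341.9377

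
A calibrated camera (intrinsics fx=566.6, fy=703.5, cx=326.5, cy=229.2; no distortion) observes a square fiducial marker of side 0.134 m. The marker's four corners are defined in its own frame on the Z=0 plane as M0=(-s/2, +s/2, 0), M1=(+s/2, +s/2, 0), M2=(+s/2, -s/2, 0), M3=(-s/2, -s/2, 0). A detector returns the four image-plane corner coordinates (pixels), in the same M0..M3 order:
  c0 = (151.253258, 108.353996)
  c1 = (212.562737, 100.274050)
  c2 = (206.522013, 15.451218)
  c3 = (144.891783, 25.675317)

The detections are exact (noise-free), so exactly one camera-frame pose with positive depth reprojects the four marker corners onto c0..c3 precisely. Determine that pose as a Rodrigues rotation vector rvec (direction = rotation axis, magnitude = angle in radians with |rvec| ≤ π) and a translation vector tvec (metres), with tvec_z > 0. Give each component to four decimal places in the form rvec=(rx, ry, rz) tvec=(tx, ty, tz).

rvec=(0.0733, 0.2096, -0.0688) tvec=(-0.2973, -0.2693, 1.1376)

Intrinsics K: fx=566.6, fy=703.5, cx=326.5, cy=229.2
Marker side s = 0.134 m; corners in marker frame (Z=0):
  M0 = (-0.0670, +0.0670, 0)
  M1 = (+0.0670, +0.0670, 0)
  M2 = (+0.0670, -0.0670, 0)
  M3 = (-0.0670, -0.0670, 0)
Detected image corners:
  c0 = (151.253258, 108.353996) px
  c1 = (212.562737, 100.274050) px
  c2 = (206.522013, 15.451218) px
  c3 = (144.891783, 25.675317) px
Planar DLT: solve 8×8 A·h = b for H (H[2,2]=1):
  H  [+425.68836 +56.58733 +178.43893]
  H  [-79.80426 +628.50179 +62.65684]
  H  [-0.18476 +0.05758 +1.00000]
B = K⁻¹H; ‖b₁‖=0.879060, ‖b₂‖=0.879060; λ = 2/(‖b₁‖+‖b₂‖) = 1.137579, sign → tz>0 ⇒ λ=+1.137579
r₁ = λ·B[:,0] = (+0.97578,-0.06057,-0.21018); r₂ = λ·B[:,1] = (+0.07587,+0.99496,+0.06550)
r₃ = r₁×r₂ = (+0.20516,-0.07986,+0.97547); SVD([r₁ r₂ r₃]) → R = UVᵀ:
  R  [+0.97578 +0.07587 +0.20516]
  R  [-0.06057 +0.99496 -0.07986]
  R  [-0.21018 +0.06550 +0.97547]
t = (-0.29727, -0.26930, +1.13758) m
tr R = 2.946213; θ = arccos((tr R − 1)/2) = 0.232443 rad = 13.318°
axis k = ((R−Rᵀ)₃₂, (R−Rᵀ)₁₃, (R−Rᵀ)₂₁) / (2 sinθ) = (+0.315518, +0.901526, -0.296140)
rvec = θ·k = (+0.073340, +0.209553, -0.068836)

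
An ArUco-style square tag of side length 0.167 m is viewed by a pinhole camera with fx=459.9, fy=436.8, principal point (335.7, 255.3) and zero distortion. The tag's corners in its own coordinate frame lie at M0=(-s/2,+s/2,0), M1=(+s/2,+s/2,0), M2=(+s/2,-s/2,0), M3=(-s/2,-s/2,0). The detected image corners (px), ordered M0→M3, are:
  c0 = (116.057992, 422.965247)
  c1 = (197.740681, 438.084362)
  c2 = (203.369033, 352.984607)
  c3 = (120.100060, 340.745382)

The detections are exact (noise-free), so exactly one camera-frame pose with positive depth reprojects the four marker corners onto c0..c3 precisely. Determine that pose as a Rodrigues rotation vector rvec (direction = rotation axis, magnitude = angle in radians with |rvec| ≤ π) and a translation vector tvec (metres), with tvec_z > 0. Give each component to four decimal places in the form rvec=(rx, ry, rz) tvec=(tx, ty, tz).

Intrinsics K: fx=459.9, fy=436.8, cx=335.7, cy=255.3
Marker side s = 0.167 m; corners in marker frame (Z=0):
  M0 = (-0.0835, +0.0835, 0)
  M1 = (+0.0835, +0.0835, 0)
  M2 = (+0.0835, -0.0835, 0)
  M3 = (-0.0835, -0.0835, 0)
Detected image corners:
  c0 = (116.057992, 422.965247) px
  c1 = (197.740681, 438.084362) px
  c2 = (203.369033, 352.984607) px
  c3 = (120.100060, 340.745382) px
Planar DLT: solve 8×8 A·h = b for H (H[2,2]=1):
  H  [+458.32681 -12.59773 +158.52906]
  H  [-4.62661 +540.48469 +388.92428]
  H  [-0.22283 +0.10211 +1.00000]
B = K⁻¹H; ‖b₁‖=1.186498, ‖b₂‖=1.186498; λ = 2/(‖b₁‖+‖b₂‖) = 0.842816, sign → tz>0 ⇒ λ=+0.842816
r₁ = λ·B[:,0] = (+0.97702,+0.10084,-0.18780); r₂ = λ·B[:,1] = (-0.08590,+0.99258,+0.08606)
r₃ = r₁×r₂ = (+0.19509,-0.06795,+0.97843); SVD([r₁ r₂ r₃]) → R = UVᵀ:
  R  [+0.97702 -0.08590 +0.19509]
  R  [+0.10084 +0.99258 -0.06795]
  R  [-0.18780 +0.08606 +0.97843]
t = (-0.32468, +0.25783, +0.84282) m
tr R = 2.948027; θ = arccos((tr R − 1)/2) = 0.228473 rad = 13.091°
axis k = ((R−Rᵀ)₃₂, (R−Rᵀ)₁₃, (R−Rᵀ)₂₁) / (2 sinθ) = (+0.339977, +0.845261, +0.412251)
rvec = θ·k = (+0.077676, +0.193119, +0.094188)

rvec=(0.0777, 0.1931, 0.0942) tvec=(-0.3247, 0.2578, 0.8428)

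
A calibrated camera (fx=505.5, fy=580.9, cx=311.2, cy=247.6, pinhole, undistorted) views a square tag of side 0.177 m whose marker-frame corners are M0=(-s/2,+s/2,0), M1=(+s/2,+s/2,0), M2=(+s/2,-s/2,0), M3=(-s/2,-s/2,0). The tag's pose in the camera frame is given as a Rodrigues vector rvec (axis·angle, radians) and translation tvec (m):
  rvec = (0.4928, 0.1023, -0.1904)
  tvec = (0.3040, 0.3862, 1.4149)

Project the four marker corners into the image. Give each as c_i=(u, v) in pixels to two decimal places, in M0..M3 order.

Intrinsics K: fx=505.5, fy=580.9, cx=311.2, cy=247.6
Marker side s = 0.177 m; corners in marker frame (Z=0):
  M0 = (-0.0885, +0.0885, 0)
  M1 = (+0.0885, +0.0885, 0)
  M2 = (+0.0885, -0.0885, 0)
  M3 = (-0.0885, -0.0885, 0)
rvec = (0.4928, 0.1023, -0.1904), |rvec| = θ = 0.53812 rad = 30.832°
Rodrigues: sinθ=0.51252, 1−cosθ=0.14132; R = I + sinθ·[k]× + (1−cosθ)·[k]×²:
    [+0.97720 +0.20595 +0.05164]
    [-0.15674 +0.86378 -0.47886]
    [-0.14323 +0.45985 +0.87637]
t = (0.3040, 0.3862, 1.4149) m
M0: Pc = R·M0+t = (+0.23574, +0.47652, +1.46827); u = 505.5·(+0.23574)/1.46827 + 311.2 = 392.3625, v = 580.9·(+0.47652)/1.46827 + 247.6 = 436.1265
M1: Pc = R·M1+t = (+0.40871, +0.44877, +1.44292); u = 505.5·(+0.40871)/1.44292 + 311.2 = 454.3832, v = 580.9·(+0.44877)/1.44292 + 247.6 = 428.2699
M2: Pc = R·M2+t = (+0.37226, +0.29588, +1.36153); u = 505.5·(+0.37226)/1.36153 + 311.2 = 449.4090, v = 580.9·(+0.29588)/1.36153 + 247.6 = 373.8398
M3: Pc = R·M3+t = (+0.19929, +0.32363, +1.38688); u = 505.5·(+0.19929)/1.38688 + 311.2 = 383.8393, v = 580.9·(+0.32363)/1.38688 + 247.6 = 383.1524

c0=(392.36, 436.13) c1=(454.38, 428.27) c2=(449.41, 373.84) c3=(383.84, 383.15)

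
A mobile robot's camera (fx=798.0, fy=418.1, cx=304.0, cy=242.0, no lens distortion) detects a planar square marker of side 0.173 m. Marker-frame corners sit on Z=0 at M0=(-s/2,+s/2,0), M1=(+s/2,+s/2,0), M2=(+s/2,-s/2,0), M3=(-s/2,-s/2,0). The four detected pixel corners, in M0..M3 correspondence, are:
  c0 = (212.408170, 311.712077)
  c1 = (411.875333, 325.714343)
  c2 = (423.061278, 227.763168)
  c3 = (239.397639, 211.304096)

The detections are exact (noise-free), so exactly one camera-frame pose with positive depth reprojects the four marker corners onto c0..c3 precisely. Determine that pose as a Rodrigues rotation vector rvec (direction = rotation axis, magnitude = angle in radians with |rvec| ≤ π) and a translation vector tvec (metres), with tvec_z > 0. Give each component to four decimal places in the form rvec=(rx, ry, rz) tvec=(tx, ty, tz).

rvec=(-0.3161, -0.1749, 0.1340) tvec=(0.0174, 0.0425, 0.7021)

Intrinsics K: fx=798.0, fy=418.1, cx=304.0, cy=242.0
Marker side s = 0.173 m; corners in marker frame (Z=0):
  M0 = (-0.0865, +0.0865, 0)
  M1 = (+0.0865, +0.0865, 0)
  M2 = (+0.0865, -0.0865, 0)
  M3 = (-0.0865, -0.0865, 0)
Detected image corners:
  c0 = (212.408170, 311.712077) px
  c1 = (411.875333, 325.714343) px
  c2 = (423.061278, 227.763168) px
  c3 = (239.397639, 211.304096) px
Planar DLT: solve 8×8 A·h = b for H (H[2,2]=1):
  H  [+1174.08318 -256.05812 +323.82777]
  H  [+145.68334 +450.54316 +267.30944]
  H  [+0.21315 -0.45562 +1.00000]
B = K⁻¹H; ‖b₁‖=1.424224, ‖b₂‖=1.424224; λ = 2/(‖b₁‖+‖b₂‖) = 0.702137, sign → tz>0 ⇒ λ=+0.702137
r₁ = λ·B[:,0] = (+0.97603,+0.15803,+0.14966); r₂ = λ·B[:,1] = (-0.10343,+0.94179,-0.31991)
r₃ = r₁×r₂ = (-0.19151,+0.29676,+0.93555); SVD([r₁ r₂ r₃]) → R = UVᵀ:
  R  [+0.97603 -0.10343 -0.19151]
  R  [+0.15803 +0.94179 +0.29676]
  R  [+0.14966 -0.31991 +0.93555]
t = (+0.01745, +0.04250, +0.70214) m
tr R = 2.853366; θ = arccos((tr R − 1)/2) = 0.385307 rad = 22.076°
axis k = ((R−Rᵀ)₃₂, (R−Rᵀ)₁₃, (R−Rᵀ)₂₁) / (2 sinθ) = (-0.820378, -0.453871, +0.347824)
rvec = θ·k = (-0.316098, -0.174880, +0.134019)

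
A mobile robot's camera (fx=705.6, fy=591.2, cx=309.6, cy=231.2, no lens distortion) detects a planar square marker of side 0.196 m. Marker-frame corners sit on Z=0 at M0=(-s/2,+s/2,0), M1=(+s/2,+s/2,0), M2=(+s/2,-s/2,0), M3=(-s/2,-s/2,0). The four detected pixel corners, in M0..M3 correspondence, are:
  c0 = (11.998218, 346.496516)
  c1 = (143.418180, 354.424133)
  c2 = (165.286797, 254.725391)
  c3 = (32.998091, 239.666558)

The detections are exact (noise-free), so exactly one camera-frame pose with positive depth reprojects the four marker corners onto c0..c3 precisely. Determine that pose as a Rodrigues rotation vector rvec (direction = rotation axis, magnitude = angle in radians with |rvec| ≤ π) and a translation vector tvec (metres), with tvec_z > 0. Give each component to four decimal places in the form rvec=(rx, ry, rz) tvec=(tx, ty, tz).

rvec=(0.1336, -0.3706, 0.1795) tvec=(-0.3363, 0.1251, 1.0833)

Intrinsics K: fx=705.6, fy=591.2, cx=309.6, cy=231.2
Marker side s = 0.196 m; corners in marker frame (Z=0):
  M0 = (-0.0980, +0.0980, 0)
  M1 = (+0.0980, +0.0980, 0)
  M2 = (+0.0980, -0.0980, 0)
  M3 = (-0.0980, -0.0980, 0)
Detected image corners:
  c0 = (11.998218, 346.496516) px
  c1 = (143.418180, 354.424133) px
  c2 = (165.286797, 254.725391) px
  c3 = (32.998091, 239.666558) px
Planar DLT: solve 8×8 A·h = b for H (H[2,2]=1):
  H  [+702.98361 -101.53849 +90.54375]
  H  [+160.79842 +552.92672 +299.47271]
  H  [+0.34240 +0.08928 +1.00000]
B = K⁻¹H; ‖b₁‖=0.923101, ‖b₂‖=0.923101; λ = 2/(‖b₁‖+‖b₂‖) = 1.083306, sign → tz>0 ⇒ λ=+1.083306
r₁ = λ·B[:,0] = (+0.91654,+0.14959,+0.37092); r₂ = λ·B[:,1] = (-0.19833,+0.97535,+0.09671)
r₃ = r₁×r₂ = (-0.34731,-0.16221,+0.92361); SVD([r₁ r₂ r₃]) → R = UVᵀ:
  R  [+0.91654 -0.19833 -0.34731]
  R  [+0.14959 +0.97535 -0.16221]
  R  [+0.37092 +0.09671 +0.92361]
t = (-0.33632, +0.12510, +1.08331) m
tr R = 2.815503; θ = arccos((tr R − 1)/2) = 0.432904 rad = 24.804°
axis k = ((R−Rᵀ)₃₂, (R−Rᵀ)₁₃, (R−Rᵀ)₂₁) / (2 sinθ) = (+0.308598, -0.856047, +0.414670)
rvec = θ·k = (+0.133593, -0.370586, +0.179512)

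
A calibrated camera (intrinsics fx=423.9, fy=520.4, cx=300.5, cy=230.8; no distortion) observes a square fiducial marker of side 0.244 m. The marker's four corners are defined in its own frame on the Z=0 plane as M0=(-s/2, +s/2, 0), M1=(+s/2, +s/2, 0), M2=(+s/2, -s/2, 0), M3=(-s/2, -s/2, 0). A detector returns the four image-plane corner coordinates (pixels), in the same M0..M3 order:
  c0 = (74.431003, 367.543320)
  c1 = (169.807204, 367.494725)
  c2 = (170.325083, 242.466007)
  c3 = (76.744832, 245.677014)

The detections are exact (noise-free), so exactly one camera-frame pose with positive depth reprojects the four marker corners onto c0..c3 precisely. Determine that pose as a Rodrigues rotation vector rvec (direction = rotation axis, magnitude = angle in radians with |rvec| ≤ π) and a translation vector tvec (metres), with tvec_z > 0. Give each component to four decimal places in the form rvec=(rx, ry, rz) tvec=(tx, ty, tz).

Intrinsics K: fx=423.9, fy=520.4, cx=300.5, cy=230.8
Marker side s = 0.244 m; corners in marker frame (Z=0):
  M0 = (-0.1220, +0.1220, 0)
  M1 = (+0.1220, +0.1220, 0)
  M2 = (+0.1220, -0.1220, 0)
  M3 = (-0.1220, -0.1220, 0)
Detected image corners:
  c0 = (74.431003, 367.543320) px
  c1 = (169.807204, 367.494725) px
  c2 = (170.325083, 242.466007) px
  c3 = (76.744832, 245.677014) px
Planar DLT: solve 8×8 A·h = b for H (H[2,2]=1):
  H  [+374.14568 -15.61448 +122.22277]
  H  [-39.16863 +481.53927 +305.20718]
  H  [-0.10604 -0.07950 +1.00000]
B = K⁻¹H; ‖b₁‖=0.964063, ‖b₂‖=0.964063; λ = 2/(‖b₁‖+‖b₂‖) = 1.037276, sign → tz>0 ⇒ λ=+1.037276
r₁ = λ·B[:,0] = (+0.99350,-0.02929,-0.10999); r₂ = λ·B[:,1] = (+0.02025,+0.99639,-0.08246)
r₃ = r₁×r₂ = (+0.11201,+0.07970,+0.99051); SVD([r₁ r₂ r₃]) → R = UVᵀ:
  R  [+0.99350 +0.02025 +0.11201]
  R  [-0.02929 +0.99639 +0.07970]
  R  [-0.10999 -0.08246 +0.99051]
t = (-0.43624, +0.14831, +1.03728) m
tr R = 2.980396; θ = arccos((tr R − 1)/2) = 0.140130 rad = 8.029°
axis k = ((R−Rᵀ)₃₂, (R−Rᵀ)₁₃, (R−Rᵀ)₂₁) / (2 sinθ) = (-0.580485, +0.794727, -0.177331)
rvec = θ·k = (-0.081343, +0.111365, -0.024849)

rvec=(-0.0813, 0.1114, -0.0248) tvec=(-0.4362, 0.1483, 1.0373)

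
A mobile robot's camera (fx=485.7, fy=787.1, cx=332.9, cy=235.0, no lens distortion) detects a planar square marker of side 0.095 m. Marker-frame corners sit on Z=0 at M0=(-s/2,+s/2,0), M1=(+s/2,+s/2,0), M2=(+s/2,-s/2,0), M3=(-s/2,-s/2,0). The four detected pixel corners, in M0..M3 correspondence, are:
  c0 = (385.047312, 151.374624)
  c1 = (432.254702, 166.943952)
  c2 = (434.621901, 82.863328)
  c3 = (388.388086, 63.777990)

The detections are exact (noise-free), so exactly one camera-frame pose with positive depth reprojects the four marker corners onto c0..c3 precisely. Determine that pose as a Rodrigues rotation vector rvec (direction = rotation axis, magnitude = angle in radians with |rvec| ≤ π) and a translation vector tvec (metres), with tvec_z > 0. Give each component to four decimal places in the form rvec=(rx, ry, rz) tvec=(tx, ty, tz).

rvec=(-0.1420, -0.4146, 0.1095) tvec=(0.1339, -0.1265, 0.8367)

Intrinsics K: fx=485.7, fy=787.1, cx=332.9, cy=235.0
Marker side s = 0.095 m; corners in marker frame (Z=0):
  M0 = (-0.0475, +0.0475, 0)
  M1 = (+0.0475, +0.0475, 0)
  M2 = (+0.0475, -0.0475, 0)
  M3 = (-0.0475, -0.0475, 0)
Detected image corners:
  c0 = (385.047312, 151.374624) px
  c1 = (432.254702, 166.943952) px
  c2 = (434.621901, 82.863328) px
  c3 = (388.388086, 63.777990) px
Planar DLT: solve 8×8 A·h = b for H (H[2,2]=1):
  H  [+684.34330 -108.11337 +410.61206]
  H  [+237.15289 +880.98931 +116.04455]
  H  [+0.46965 -0.19066 +1.00000]
B = K⁻¹H; ‖b₁‖=1.195102, ‖b₂‖=1.195102; λ = 2/(‖b₁‖+‖b₂‖) = 0.836749, sign → tz>0 ⇒ λ=+0.836749
r₁ = λ·B[:,0] = (+0.90962,+0.13478,+0.39298); r₂ = λ·B[:,1] = (-0.07691,+0.98419,-0.15954)
r₃ = r₁×r₂ = (-0.40827,+0.11489,+0.90560); SVD([r₁ r₂ r₃]) → R = UVᵀ:
  R  [+0.90962 -0.07691 -0.40827]
  R  [+0.13478 +0.98419 +0.11489]
  R  [+0.39298 -0.15954 +0.90560]
t = (+0.13388, -0.12646, +0.83675) m
tr R = 2.799409; θ = arccos((tr R − 1)/2) = 0.451704 rad = 25.881°
axis k = ((R−Rᵀ)₃₂, (R−Rᵀ)₁₃, (R−Rᵀ)₂₁) / (2 sinθ) = (-0.314350, -0.917815, +0.242487)
rvec = θ·k = (-0.141993, -0.414581, +0.109532)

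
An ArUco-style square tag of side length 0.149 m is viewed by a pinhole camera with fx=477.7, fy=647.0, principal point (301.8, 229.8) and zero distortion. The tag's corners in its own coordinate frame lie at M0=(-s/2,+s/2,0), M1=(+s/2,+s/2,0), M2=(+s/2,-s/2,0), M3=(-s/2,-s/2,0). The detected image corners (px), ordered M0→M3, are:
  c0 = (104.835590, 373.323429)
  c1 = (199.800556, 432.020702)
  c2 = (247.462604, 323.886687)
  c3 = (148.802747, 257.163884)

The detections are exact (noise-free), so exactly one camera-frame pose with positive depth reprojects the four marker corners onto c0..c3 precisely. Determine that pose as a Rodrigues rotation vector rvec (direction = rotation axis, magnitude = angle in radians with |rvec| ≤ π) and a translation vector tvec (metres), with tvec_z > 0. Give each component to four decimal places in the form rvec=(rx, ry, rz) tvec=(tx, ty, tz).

rvec=(0.3024, -0.1100, 0.5155) tvec=(-0.1775, 0.1235, 0.6714)

Intrinsics K: fx=477.7, fy=647.0, cx=301.8, cy=229.8
Marker side s = 0.149 m; corners in marker frame (Z=0):
  M0 = (-0.0745, +0.0745, 0)
  M1 = (+0.0745, +0.0745, 0)
  M2 = (+0.0745, -0.0745, 0)
  M3 = (-0.0745, -0.0745, 0)
Detected image corners:
  c0 = (104.835590, 373.323429) px
  c1 = (199.800556, 432.020702) px
  c2 = (247.462604, 323.886687) px
  c3 = (148.802747, 257.163884) px
Planar DLT: solve 8×8 A·h = b for H (H[2,2]=1):
  H  [+696.09707 -240.74278 +175.53416]
  H  [+512.48397 +884.62360 +348.81821]
  H  [+0.26653 +0.38227 +1.00000]
B = K⁻¹H; ‖b₁‖=1.489444, ‖b₂‖=1.489444; λ = 2/(‖b₁‖+‖b₂‖) = 0.671391, sign → tz>0 ⇒ λ=+0.671391
r₁ = λ·B[:,0] = (+0.86529,+0.46825,+0.17894); r₂ = λ·B[:,1] = (-0.50050,+0.82682,+0.25665)
r₃ = r₁×r₂ = (-0.02778,-0.31164,+0.94979); SVD([r₁ r₂ r₃]) → R = UVᵀ:
  R  [+0.86529 -0.50050 -0.02778]
  R  [+0.46825 +0.82682 -0.31164]
  R  [+0.17894 +0.25665 +0.94979]
t = (-0.17746, +0.12351, +0.67139) m
tr R = 2.641896; θ = arccos((tr R − 1)/2) = 0.607727 rad = 34.820°
axis k = ((R−Rᵀ)₃₂, (R−Rᵀ)₁₃, (R−Rᵀ)₂₁) / (2 sinθ) = (+0.497632, -0.181015, +0.848290)
rvec = θ·k = (+0.302424, -0.110008, +0.515529)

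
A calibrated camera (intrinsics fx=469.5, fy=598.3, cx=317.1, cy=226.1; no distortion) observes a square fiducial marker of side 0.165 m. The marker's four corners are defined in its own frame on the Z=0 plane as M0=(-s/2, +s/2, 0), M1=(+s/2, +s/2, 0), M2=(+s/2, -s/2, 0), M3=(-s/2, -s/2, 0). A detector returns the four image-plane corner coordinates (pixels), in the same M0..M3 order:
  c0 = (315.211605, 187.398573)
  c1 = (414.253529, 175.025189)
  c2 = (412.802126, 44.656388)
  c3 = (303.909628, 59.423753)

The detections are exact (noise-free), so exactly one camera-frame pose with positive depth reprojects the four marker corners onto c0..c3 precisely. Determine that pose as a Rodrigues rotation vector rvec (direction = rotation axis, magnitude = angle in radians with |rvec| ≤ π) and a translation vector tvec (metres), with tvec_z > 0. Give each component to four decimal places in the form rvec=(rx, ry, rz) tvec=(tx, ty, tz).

Intrinsics K: fx=469.5, fy=598.3, cx=317.1, cy=226.1
Marker side s = 0.165 m; corners in marker frame (Z=0):
  M0 = (-0.0825, +0.0825, 0)
  M1 = (+0.0825, +0.0825, 0)
  M2 = (+0.0825, -0.0825, 0)
  M3 = (-0.0825, -0.0825, 0)
Detected image corners:
  c0 = (315.211605, 187.398573) px
  c1 = (414.253529, 175.025189) px
  c2 = (412.802126, 44.656388) px
  c3 = (303.909628, 59.423753) px
Planar DLT: solve 8×8 A·h = b for H (H[2,2]=1):
  H  [+610.00355 +247.52678 +361.47453]
  H  [-87.92450 +850.16751 +119.73144]
  H  [-0.05166 +0.57739 +1.00000]
B = K⁻¹H; ‖b₁‖=1.341224, ‖b₂‖=1.341224; λ = 2/(‖b₁‖+‖b₂‖) = 0.745588, sign → tz>0 ⇒ λ=+0.745588
r₁ = λ·B[:,0] = (+0.99473,-0.09501,-0.03852); r₂ = λ·B[:,1] = (+0.10233,+0.89677,+0.43050)
r₃ = r₁×r₂ = (-0.00636,-0.43217,+0.90177); SVD([r₁ r₂ r₃]) → R = UVᵀ:
  R  [+0.99473 +0.10233 -0.00636]
  R  [-0.09501 +0.89677 -0.43217]
  R  [-0.03852 +0.43050 +0.90177]
t = (+0.07047, -0.13255, +0.74559) m
tr R = 2.793273; θ = arccos((tr R − 1)/2) = 0.458683 rad = 26.281°
axis k = ((R−Rᵀ)₃₂, (R−Rᵀ)₁₃, (R−Rᵀ)₂₁) / (2 sinθ) = (+0.974177, +0.036318, -0.222848)
rvec = θ·k = (+0.446838, +0.016659, -0.102216)

rvec=(0.4468, 0.0167, -0.1022) tvec=(0.0705, -0.1326, 0.7456)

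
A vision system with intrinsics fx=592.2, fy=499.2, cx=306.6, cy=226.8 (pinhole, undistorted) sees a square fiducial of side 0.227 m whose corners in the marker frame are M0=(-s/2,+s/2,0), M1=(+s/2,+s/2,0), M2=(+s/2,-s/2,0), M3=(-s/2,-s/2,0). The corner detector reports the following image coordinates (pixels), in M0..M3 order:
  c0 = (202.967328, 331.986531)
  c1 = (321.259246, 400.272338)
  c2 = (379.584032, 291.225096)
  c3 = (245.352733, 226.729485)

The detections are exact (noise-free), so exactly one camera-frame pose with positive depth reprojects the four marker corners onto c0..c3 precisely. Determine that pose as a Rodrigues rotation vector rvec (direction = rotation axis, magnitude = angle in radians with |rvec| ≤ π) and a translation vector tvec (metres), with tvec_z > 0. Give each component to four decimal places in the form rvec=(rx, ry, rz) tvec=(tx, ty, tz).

Intrinsics K: fx=592.2, fy=499.2, cx=306.6, cy=226.8
Marker side s = 0.227 m; corners in marker frame (Z=0):
  M0 = (-0.1135, +0.1135, 0)
  M1 = (+0.1135, +0.1135, 0)
  M2 = (+0.1135, -0.1135, 0)
  M3 = (-0.1135, -0.1135, 0)
Detected image corners:
  c0 = (202.967328, 331.986531) px
  c1 = (321.259246, 400.272338) px
  c2 = (379.584032, 291.225096) px
  c3 = (245.352733, 226.729485) px
Planar DLT: solve 8×8 A·h = b for H (H[2,2]=1):
  H  [+439.36546 -106.43274 +283.28383]
  H  [+167.43423 +595.45922 +313.45025]
  H  [-0.40125 +0.39610 +1.00000]
B = K⁻¹H; ‖b₁‖=1.153632, ‖b₂‖=1.153632; λ = 2/(‖b₁‖+‖b₂‖) = 0.866827, sign → tz>0 ⇒ λ=+0.866827
r₁ = λ·B[:,0] = (+0.82319,+0.44876,-0.34781); r₂ = λ·B[:,1] = (-0.33355,+0.87798,+0.34335)
r₃ = r₁×r₂ = (+0.45946,-0.16663,+0.87243); SVD([r₁ r₂ r₃]) → R = UVᵀ:
  R  [+0.82319 -0.33355 +0.45946]
  R  [+0.44876 +0.87798 -0.16663]
  R  [-0.34781 +0.34335 +0.87243]
t = (-0.03413, +0.15046, +0.86683) m
tr R = 2.573601; θ = arccos((tr R − 1)/2) = 0.665188 rad = 38.112°
axis k = ((R−Rᵀ)₃₂, (R−Rᵀ)₁₃, (R−Rᵀ)₂₁) / (2 sinθ) = (+0.413139, +0.653968, +0.633753)
rvec = θ·k = (+0.274815, +0.435012, +0.421565)

rvec=(0.2748, 0.4350, 0.4216) tvec=(-0.0341, 0.1505, 0.8668)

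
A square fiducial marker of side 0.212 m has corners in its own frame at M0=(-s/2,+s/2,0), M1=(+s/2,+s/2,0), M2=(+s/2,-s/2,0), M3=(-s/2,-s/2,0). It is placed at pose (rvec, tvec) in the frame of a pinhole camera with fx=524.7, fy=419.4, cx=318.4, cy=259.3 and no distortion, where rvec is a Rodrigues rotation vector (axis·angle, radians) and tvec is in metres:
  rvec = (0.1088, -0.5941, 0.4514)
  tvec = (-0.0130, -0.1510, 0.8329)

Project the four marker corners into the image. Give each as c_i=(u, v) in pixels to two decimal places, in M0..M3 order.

Intrinsics K: fx=524.7, fy=419.4, cx=318.4, cy=259.3
Marker side s = 0.212 m; corners in marker frame (Z=0):
  M0 = (-0.1060, +0.1060, 0)
  M1 = (+0.1060, +0.1060, 0)
  M2 = (+0.1060, -0.1060, 0)
  M3 = (-0.1060, -0.1060, 0)
rvec = (0.1088, -0.5941, 0.4514), |rvec| = θ = 0.75403 rad = 43.202°
Rodrigues: sinθ=0.68458, 1−cosθ=0.27106; R = I + sinθ·[k]× + (1−cosθ)·[k]×²:
    [+0.73458 -0.44064 -0.51597]
    [+0.37901 +0.89721 -0.22663]
    [+0.56280 -0.02908 +0.82608]
t = (-0.0130, -0.1510, 0.8329) m
M0: Pc = R·M0+t = (-0.13757, -0.09607, +0.77016); u = 524.7·(-0.13757)/0.77016 + 318.4 = 224.6729, v = 419.4·(-0.09607)/0.77016 + 259.3 = 206.9838
M1: Pc = R·M1+t = (+0.01816, -0.01572, +0.88947); u = 524.7·(+0.01816)/0.88947 + 318.4 = 329.1112, v = 419.4·(-0.01572)/0.88947 + 259.3 = 251.8875
M2: Pc = R·M2+t = (+0.11157, -0.20593, +0.89564); u = 524.7·(+0.11157)/0.89564 + 318.4 = 383.7643, v = 419.4·(-0.20593)/0.89564 + 259.3 = 162.8695
M3: Pc = R·M3+t = (-0.04416, -0.28628, +0.77633); u = 524.7·(-0.04416)/0.77633 + 318.4 = 288.5548, v = 419.4·(-0.28628)/0.77633 + 259.3 = 104.6412

c0=(224.67, 206.98) c1=(329.11, 251.89) c2=(383.76, 162.87) c3=(288.55, 104.64)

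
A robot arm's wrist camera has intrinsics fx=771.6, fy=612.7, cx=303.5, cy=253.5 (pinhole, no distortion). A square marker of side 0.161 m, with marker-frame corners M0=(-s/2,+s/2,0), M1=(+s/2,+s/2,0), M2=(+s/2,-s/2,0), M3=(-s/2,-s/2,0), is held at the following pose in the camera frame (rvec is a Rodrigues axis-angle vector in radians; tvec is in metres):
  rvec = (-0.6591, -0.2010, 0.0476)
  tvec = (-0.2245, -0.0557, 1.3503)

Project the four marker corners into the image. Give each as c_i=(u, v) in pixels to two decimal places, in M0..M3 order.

c0=(122.62, 253.14) c1=(218.95, 261.22) c2=(223.11, 205.53) c3=(133.72, 196.93)

Intrinsics K: fx=771.6, fy=612.7, cx=303.5, cy=253.5
Marker side s = 0.161 m; corners in marker frame (Z=0):
  M0 = (-0.0805, +0.0805, 0)
  M1 = (+0.0805, +0.0805, 0)
  M2 = (+0.0805, -0.0805, 0)
  M3 = (-0.0805, -0.0805, 0)
rvec = (-0.6591, -0.2010, 0.0476), |rvec| = θ = 0.69071 rad = 39.575°
Rodrigues: sinθ=0.63708, 1−cosθ=0.22921; R = I + sinθ·[k]× + (1−cosθ)·[k]×²:
    [+0.97950 +0.01974 -0.20047]
    [+0.10755 +0.79020 +0.60333]
    [+0.17032 -0.61253 +0.77188]
t = (-0.2245, -0.0557, 1.3503) m
M0: Pc = R·M0+t = (-0.30176, -0.00075, +1.28728); u = 771.6·(-0.30176)/1.28728 + 303.5 = 122.6238, v = 612.7·(-0.00075)/1.28728 + 253.5 = 253.1447
M1: Pc = R·M1+t = (-0.14406, +0.01657, +1.31470); u = 771.6·(-0.14406)/1.31470 + 303.5 = 218.9506, v = 612.7·(+0.01657)/1.31470 + 253.5 = 261.2219
M2: Pc = R·M2+t = (-0.14724, -0.11065, +1.41332); u = 771.6·(-0.14724)/1.41332 + 303.5 = 223.1148, v = 612.7·(-0.11065)/1.41332 + 253.5 = 205.5297
M3: Pc = R·M3+t = (-0.30494, -0.12797, +1.38590); u = 771.6·(-0.30494)/1.38590 + 303.5 = 133.7247, v = 612.7·(-0.12797)/1.38590 + 253.5 = 196.9252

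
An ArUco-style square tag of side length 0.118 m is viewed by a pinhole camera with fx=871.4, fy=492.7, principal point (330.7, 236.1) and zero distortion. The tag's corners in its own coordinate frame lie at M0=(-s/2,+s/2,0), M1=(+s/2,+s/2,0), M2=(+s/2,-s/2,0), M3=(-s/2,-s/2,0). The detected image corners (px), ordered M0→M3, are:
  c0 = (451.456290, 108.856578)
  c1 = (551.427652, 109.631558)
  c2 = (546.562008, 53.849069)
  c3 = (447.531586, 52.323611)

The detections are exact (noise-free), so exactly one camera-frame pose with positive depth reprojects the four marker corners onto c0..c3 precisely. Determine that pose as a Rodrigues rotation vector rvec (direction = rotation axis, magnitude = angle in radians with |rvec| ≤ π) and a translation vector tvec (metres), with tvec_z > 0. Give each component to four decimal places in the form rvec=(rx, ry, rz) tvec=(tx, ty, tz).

rvec=(-0.0870, -0.1149, -0.0215) tvec=(0.1944, -0.3158, 1.0033)

Intrinsics K: fx=871.4, fy=492.7, cx=330.7, cy=236.1
Marker side s = 0.118 m; corners in marker frame (Z=0):
  M0 = (-0.0590, +0.0590, 0)
  M1 = (+0.0590, +0.0590, 0)
  M2 = (+0.0590, -0.0590, 0)
  M3 = (-0.0590, -0.0590, 0)
Detected image corners:
  c0 = (451.456290, 108.856578) px
  c1 = (551.427652, 109.631558) px
  c2 = (546.562008, 53.849069) px
  c3 = (447.531586, 52.323611) px
Planar DLT: solve 8×8 A·h = b for H (H[2,2]=1):
  H  [+900.61977 -5.27150 +499.57088]
  H  [+19.09741 +468.97445 +81.02793]
  H  [+0.11500 -0.08522 +1.00000]
B = K⁻¹H; ‖b₁‖=0.996681, ‖b₂‖=0.996681; λ = 2/(‖b₁‖+‖b₂‖) = 1.003330, sign → tz>0 ⇒ λ=+1.003330
r₁ = λ·B[:,0] = (+0.99319,-0.01640,+0.11538); r₂ = λ·B[:,1] = (+0.02638,+0.99599,-0.08550)
r₃ = r₁×r₂ = (-0.11352,+0.08797,+0.98963); SVD([r₁ r₂ r₃]) → R = UVᵀ:
  R  [+0.99319 +0.02638 -0.11352]
  R  [-0.01640 +0.99599 +0.08797]
  R  [+0.11538 -0.08550 +0.98963]
t = (+0.19444, -0.31579, +1.00333) m
tr R = 2.978809; θ = arccos((tr R − 1)/2) = 0.145700 rad = 8.348°
axis k = ((R−Rᵀ)₃₂, (R−Rᵀ)₁₃, (R−Rᵀ)₂₁) / (2 sinθ) = (-0.597407, -0.788289, -0.147328)
rvec = θ·k = (-0.087042, -0.114854, -0.021466)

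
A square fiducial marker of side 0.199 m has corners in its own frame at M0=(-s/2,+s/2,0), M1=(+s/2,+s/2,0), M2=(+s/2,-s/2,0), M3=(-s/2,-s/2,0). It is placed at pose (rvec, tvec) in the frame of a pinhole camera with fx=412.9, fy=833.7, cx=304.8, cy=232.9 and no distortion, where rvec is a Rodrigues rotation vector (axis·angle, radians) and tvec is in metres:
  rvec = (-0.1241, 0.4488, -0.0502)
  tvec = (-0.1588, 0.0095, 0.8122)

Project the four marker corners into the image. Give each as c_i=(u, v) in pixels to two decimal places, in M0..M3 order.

c0=(184.04, 347.43) c1=(268.14, 343.76) c2=(267.15, 129.91) c3=(185.66, 154.53)

Intrinsics K: fx=412.9, fy=833.7, cx=304.8, cy=232.9
Marker side s = 0.199 m; corners in marker frame (Z=0):
  M0 = (-0.0995, +0.0995, 0)
  M1 = (+0.0995, +0.0995, 0)
  M2 = (+0.0995, -0.0995, 0)
  M3 = (-0.0995, -0.0995, 0)
rvec = (-0.1241, 0.4488, -0.0502), |rvec| = θ = 0.46834 rad = 26.834°
Rodrigues: sinθ=0.45141, 1−cosθ=0.10768; R = I + sinθ·[k]× + (1−cosθ)·[k]×²:
    [+0.89988 +0.02104 +0.43563]
    [-0.07573 +0.99120 +0.10855]
    [-0.42951 -0.13067 +0.89356]
t = (-0.1588, 0.0095, 0.8122) m
M0: Pc = R·M0+t = (-0.24624, +0.11566, +0.84193); u = 412.9·(-0.24624)/0.84193 + 304.8 = 184.0373, v = 833.7·(+0.11566)/0.84193 + 232.9 = 347.4283
M1: Pc = R·M1+t = (-0.06717, +0.10059, +0.75646); u = 412.9·(-0.06717)/0.75646 + 304.8 = 268.1375, v = 833.7·(+0.10059)/0.75646 + 232.9 = 343.7605
M2: Pc = R·M2+t = (-0.07136, -0.09666, +0.78247); u = 412.9·(-0.07136)/0.78247 + 304.8 = 267.1462, v = 833.7·(-0.09666)/0.78247 + 232.9 = 129.9114
M3: Pc = R·M3+t = (-0.25043, -0.08159, +0.86794); u = 412.9·(-0.25043)/0.86794 + 304.8 = 185.6634, v = 833.7·(-0.08159)/0.86794 + 232.9 = 154.5288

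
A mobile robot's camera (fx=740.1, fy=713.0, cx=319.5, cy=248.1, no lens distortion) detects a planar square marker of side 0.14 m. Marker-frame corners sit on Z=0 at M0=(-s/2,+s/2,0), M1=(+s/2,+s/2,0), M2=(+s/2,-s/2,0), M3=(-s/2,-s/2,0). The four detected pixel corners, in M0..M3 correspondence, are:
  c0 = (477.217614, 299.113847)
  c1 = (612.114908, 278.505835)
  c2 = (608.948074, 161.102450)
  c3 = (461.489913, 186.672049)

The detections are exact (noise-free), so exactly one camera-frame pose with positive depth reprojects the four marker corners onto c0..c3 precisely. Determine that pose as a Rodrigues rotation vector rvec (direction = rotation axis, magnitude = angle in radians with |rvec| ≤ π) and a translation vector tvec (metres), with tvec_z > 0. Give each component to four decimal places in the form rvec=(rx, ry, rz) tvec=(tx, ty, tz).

Intrinsics K: fx=740.1, fy=713.0, cx=319.5, cy=248.1
Marker side s = 0.14 m; corners in marker frame (Z=0):
  M0 = (-0.0700, +0.0700, 0)
  M1 = (+0.0700, +0.0700, 0)
  M2 = (+0.0700, -0.0700, 0)
  M3 = (-0.0700, -0.0700, 0)
Detected image corners:
  c0 = (477.217614, 299.113847) px
  c1 = (612.114908, 278.505835) px
  c2 = (608.948074, 161.102450) px
  c3 = (461.489913, 186.672049) px
Planar DLT: solve 8×8 A·h = b for H (H[2,2]=1):
  H  [+910.10532 +417.62412 +539.27567]
  H  [-205.36731 +970.44019 +234.09685]
  H  [-0.17830 +0.64745 +1.00000]
B = K⁻¹H; ‖b₁‖=1.338011, ‖b₂‖=1.338011; λ = 2/(‖b₁‖+‖b₂‖) = 0.747378, sign → tz>0 ⇒ λ=+0.747378
r₁ = λ·B[:,0] = (+0.97658,-0.16890,-0.13326); r₂ = λ·B[:,1] = (+0.21284,+0.84885,+0.48389)
r₃ = r₁×r₂ = (+0.03139,-0.50092,+0.86492); SVD([r₁ r₂ r₃]) → R = UVᵀ:
  R  [+0.97658 +0.21284 +0.03139]
  R  [-0.16890 +0.84885 -0.50092]
  R  [-0.13326 +0.48389 +0.86492]
t = (+0.22194, -0.01468, +0.74738) m
tr R = 2.690363; θ = arccos((tr R − 1)/2) = 0.563892 rad = 32.309°
axis k = ((R−Rᵀ)₃₂, (R−Rᵀ)₁₃, (R−Rᵀ)₂₁) / (2 sinθ) = (+0.921275, +0.154029, -0.357111)
rvec = θ·k = (+0.519500, +0.086856, -0.201372)

rvec=(0.5195, 0.0869, -0.2014) tvec=(0.2219, -0.0147, 0.7474)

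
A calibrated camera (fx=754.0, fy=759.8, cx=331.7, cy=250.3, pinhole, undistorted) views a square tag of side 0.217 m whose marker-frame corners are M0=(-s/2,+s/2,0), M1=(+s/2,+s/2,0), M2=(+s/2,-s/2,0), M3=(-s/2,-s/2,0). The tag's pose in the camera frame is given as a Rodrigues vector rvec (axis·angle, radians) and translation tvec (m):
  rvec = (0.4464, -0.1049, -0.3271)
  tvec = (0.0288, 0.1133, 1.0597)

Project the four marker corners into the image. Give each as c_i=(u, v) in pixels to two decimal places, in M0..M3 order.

c0=(302.82, 416.62) c1=(441.85, 366.27) c2=(405.91, 238.97) c3=(253.50, 293.30)

Intrinsics K: fx=754.0, fy=759.8, cx=331.7, cy=250.3
Marker side s = 0.217 m; corners in marker frame (Z=0):
  M0 = (-0.1085, +0.1085, 0)
  M1 = (+0.1085, +0.1085, 0)
  M2 = (+0.1085, -0.1085, 0)
  M3 = (-0.1085, -0.1085, 0)
rvec = (0.4464, -0.1049, -0.3271), |rvec| = θ = 0.56327 rad = 32.273°
Rodrigues: sinθ=0.53395, 1−cosθ=0.15449; R = I + sinθ·[k]× + (1−cosθ)·[k]×²:
    [+0.94254 +0.28727 -0.17054]
    [-0.33288 +0.85087 -0.40646]
    [+0.02834 +0.43987 +0.89761]
t = (0.0288, 0.1133, 1.0597) m
M0: Pc = R·M0+t = (-0.04230, +0.24174, +1.10435); u = 754.0·(-0.04230)/1.10435 + 331.7 = 302.8217, v = 759.8·(+0.24174)/1.10435 + 250.3 = 416.6163
M1: Pc = R·M1+t = (+0.16224, +0.16950, +1.11050); u = 754.0·(+0.16224)/1.11050 + 331.7 = 441.8534, v = 759.8·(+0.16950)/1.11050 + 250.3 = 366.2729
M2: Pc = R·M2+t = (+0.09990, -0.01514, +1.01505); u = 754.0·(+0.09990)/1.01505 + 331.7 = 405.9055, v = 759.8·(-0.01514)/1.01505 + 250.3 = 238.9696
M3: Pc = R·M3+t = (-0.10464, +0.05710, +1.00890); u = 754.0·(-0.10464)/1.00890 + 331.7 = 253.5008, v = 759.8·(+0.05710)/1.00890 + 250.3 = 293.3000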